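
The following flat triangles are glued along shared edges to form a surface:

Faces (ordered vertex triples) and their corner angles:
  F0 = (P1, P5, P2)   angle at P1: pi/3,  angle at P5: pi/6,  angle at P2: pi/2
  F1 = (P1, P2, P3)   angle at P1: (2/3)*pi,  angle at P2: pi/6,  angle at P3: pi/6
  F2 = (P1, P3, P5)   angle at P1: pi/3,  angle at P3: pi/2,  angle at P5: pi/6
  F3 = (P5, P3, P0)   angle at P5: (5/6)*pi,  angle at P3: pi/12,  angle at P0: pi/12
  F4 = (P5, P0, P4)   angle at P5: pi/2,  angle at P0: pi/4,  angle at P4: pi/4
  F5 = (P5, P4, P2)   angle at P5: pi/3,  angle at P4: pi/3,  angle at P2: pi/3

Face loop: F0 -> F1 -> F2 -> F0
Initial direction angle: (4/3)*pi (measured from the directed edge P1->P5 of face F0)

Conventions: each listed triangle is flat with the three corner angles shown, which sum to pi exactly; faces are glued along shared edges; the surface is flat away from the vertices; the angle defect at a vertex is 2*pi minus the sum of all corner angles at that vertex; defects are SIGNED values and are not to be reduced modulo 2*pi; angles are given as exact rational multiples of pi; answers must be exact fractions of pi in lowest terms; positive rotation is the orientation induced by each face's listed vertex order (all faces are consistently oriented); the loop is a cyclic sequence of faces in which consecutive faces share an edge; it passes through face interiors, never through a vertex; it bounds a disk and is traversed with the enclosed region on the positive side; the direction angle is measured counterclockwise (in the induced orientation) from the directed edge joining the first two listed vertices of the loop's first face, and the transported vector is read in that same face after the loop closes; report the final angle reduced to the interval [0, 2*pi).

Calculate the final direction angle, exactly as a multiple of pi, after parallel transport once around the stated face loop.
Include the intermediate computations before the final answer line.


enclosed vertex P1: corner angles sum to (4/3)*pi, defect = 2*pi - (4/3)*pi = (2/3)*pi
by Gauss-Bonnet the loop rotates the vector by the enclosed defect sum (positive orientation, mod 2*pi)
final angle = (4/3)*pi + (2/3)*pi = 0 (mod 2*pi)

Answer: final direction angle = 0


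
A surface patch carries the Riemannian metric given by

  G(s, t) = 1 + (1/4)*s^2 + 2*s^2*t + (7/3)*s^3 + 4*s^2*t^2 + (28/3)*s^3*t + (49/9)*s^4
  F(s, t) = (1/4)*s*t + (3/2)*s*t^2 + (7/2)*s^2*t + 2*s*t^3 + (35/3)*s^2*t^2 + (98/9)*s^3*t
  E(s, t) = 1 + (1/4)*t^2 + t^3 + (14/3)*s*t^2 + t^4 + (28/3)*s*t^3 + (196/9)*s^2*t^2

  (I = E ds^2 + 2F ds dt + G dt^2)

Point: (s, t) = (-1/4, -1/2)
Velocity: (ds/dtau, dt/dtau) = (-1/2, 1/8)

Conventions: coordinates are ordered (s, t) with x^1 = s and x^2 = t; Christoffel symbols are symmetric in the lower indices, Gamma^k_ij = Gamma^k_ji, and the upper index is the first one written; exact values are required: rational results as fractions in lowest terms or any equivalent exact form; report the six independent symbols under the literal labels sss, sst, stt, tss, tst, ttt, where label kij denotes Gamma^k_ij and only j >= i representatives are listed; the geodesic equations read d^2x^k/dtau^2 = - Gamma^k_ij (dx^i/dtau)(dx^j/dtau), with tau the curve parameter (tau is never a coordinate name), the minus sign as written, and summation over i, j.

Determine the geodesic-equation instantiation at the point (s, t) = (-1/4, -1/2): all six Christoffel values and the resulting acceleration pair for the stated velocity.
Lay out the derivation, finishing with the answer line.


E = 193/144, F = 91/576, G = 2473/2304 at the point
E_s = -49/18, E_t = -35/18, F_s = -77/48, F_t = -107/144, G_s = -65/72, G_t = -13/48
EG - F^2 = 3257/2304;  g^inv = (2304/3257) * [[2473/2304, -91/576], [-91/576, 193/144]]
first-kind symbols [ij,l] = (1/2)(d_i g_jl + d_j g_il - d_l g_ij): [ss,s] = E_s/2 = -49/36, [ss,t] = F_s - E_t/2 = -91/144, [st,s] = E_t/2 = -35/36, [st,t] = G_s/2 = -65/144, [tt,s] = F_t - G_s/2 = -7/24, [tt,t] = G_t/2 = -13/96
Gamma^s_ij = (G*[ij,s] - F*[ij,t])/(EG - F^2), Gamma^t_ij = (E*[ij,t] - F*[ij,s])/(EG - F^2)
Gamma_sss = -3136/3257, Gamma_sst = -2240/3257, Gamma_stt = -672/3257, Gamma_tss = -1456/3257, Gamma_tst = -1040/3257, Gamma_ttt = -312/3257
d^2s/dtau^2 = -(Gamma_sss*(-1/2)^2 + 2*Gamma_sst*(-1/2)*(1/8) + Gamma_stt*(1/8)^2) = 1029/6514
d^2t/dtau^2 = -(Gamma_tss*(-1/2)^2 + 2*Gamma_tst*(-1/2)*(1/8) + Gamma_ttt*(1/8)^2) = 1911/26056

Answer: Gamma_sss = -3136/3257, Gamma_sst = -2240/3257, Gamma_stt = -672/3257, Gamma_tss = -1456/3257, Gamma_tst = -1040/3257, Gamma_ttt = -312/3257; accelerations (d^2s/dtau^2, d^2t/dtau^2) = (1029/6514, 1911/26056)


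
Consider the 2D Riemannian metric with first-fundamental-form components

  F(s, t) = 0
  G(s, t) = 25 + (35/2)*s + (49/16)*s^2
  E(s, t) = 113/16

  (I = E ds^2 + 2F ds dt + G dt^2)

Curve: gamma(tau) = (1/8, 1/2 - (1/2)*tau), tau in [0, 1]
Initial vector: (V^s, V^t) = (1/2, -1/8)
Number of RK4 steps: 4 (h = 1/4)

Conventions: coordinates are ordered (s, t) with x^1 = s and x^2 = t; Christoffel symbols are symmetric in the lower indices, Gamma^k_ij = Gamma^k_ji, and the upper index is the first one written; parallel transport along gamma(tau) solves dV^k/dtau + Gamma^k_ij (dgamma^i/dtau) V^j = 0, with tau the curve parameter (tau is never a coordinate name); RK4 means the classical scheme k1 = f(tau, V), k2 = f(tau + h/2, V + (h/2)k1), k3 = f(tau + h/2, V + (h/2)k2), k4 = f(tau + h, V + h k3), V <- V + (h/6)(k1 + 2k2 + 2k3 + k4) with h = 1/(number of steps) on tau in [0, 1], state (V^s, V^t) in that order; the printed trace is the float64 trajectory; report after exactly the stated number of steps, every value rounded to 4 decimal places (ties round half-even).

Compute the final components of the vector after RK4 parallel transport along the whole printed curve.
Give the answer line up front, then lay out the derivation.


Answer: V^s = 0.5525, V^t = -0.0360

gamma'(tau) = (0, -1/2); f(tau, V)^k = -Gamma^k_ij(gamma(tau)) gamma'^i(tau) V^j; h = 1/4; intermediate values shown to 6 dp
curve data and Christoffel symbols at the stage parameters:
  tau = 0.000000: gamma = (0.125000, 0.500000), gamma' = (0.000000, -0.500000); Gamma_sss = 0.000000, Gamma_sst = 0.000000, Gamma_stt = -1.293142, Gamma_tss = 0.000000, Gamma_tst = 0.335329, Gamma_ttt = 0.000000
  tau = 0.125000: gamma = (0.125000, 0.437500), gamma' = (0.000000, -0.500000); Gamma_sss = 0.000000, Gamma_sst = 0.000000, Gamma_stt = -1.293142, Gamma_tss = 0.000000, Gamma_tst = 0.335329, Gamma_ttt = 0.000000
  tau = 0.250000: gamma = (0.125000, 0.375000), gamma' = (0.000000, -0.500000); Gamma_sss = 0.000000, Gamma_sst = 0.000000, Gamma_stt = -1.293142, Gamma_tss = 0.000000, Gamma_tst = 0.335329, Gamma_ttt = 0.000000
  tau = 0.375000: gamma = (0.125000, 0.312500), gamma' = (0.000000, -0.500000); Gamma_sss = 0.000000, Gamma_sst = 0.000000, Gamma_stt = -1.293142, Gamma_tss = 0.000000, Gamma_tst = 0.335329, Gamma_ttt = 0.000000
  tau = 0.500000: gamma = (0.125000, 0.250000), gamma' = (0.000000, -0.500000); Gamma_sss = 0.000000, Gamma_sst = 0.000000, Gamma_stt = -1.293142, Gamma_tss = 0.000000, Gamma_tst = 0.335329, Gamma_ttt = 0.000000
  tau = 0.625000: gamma = (0.125000, 0.187500), gamma' = (0.000000, -0.500000); Gamma_sss = 0.000000, Gamma_sst = 0.000000, Gamma_stt = -1.293142, Gamma_tss = 0.000000, Gamma_tst = 0.335329, Gamma_ttt = 0.000000
  tau = 0.750000: gamma = (0.125000, 0.125000), gamma' = (0.000000, -0.500000); Gamma_sss = 0.000000, Gamma_sst = 0.000000, Gamma_stt = -1.293142, Gamma_tss = 0.000000, Gamma_tst = 0.335329, Gamma_ttt = 0.000000
  tau = 0.875000: gamma = (0.125000, 0.062500), gamma' = (0.000000, -0.500000); Gamma_sss = 0.000000, Gamma_sst = 0.000000, Gamma_stt = -1.293142, Gamma_tss = 0.000000, Gamma_tst = 0.335329, Gamma_ttt = 0.000000
  tau = 1.000000: gamma = (0.125000, 0.000000), gamma' = (0.000000, -0.500000); Gamma_sss = 0.000000, Gamma_sst = 0.000000, Gamma_stt = -1.293142, Gamma_tss = 0.000000, Gamma_tst = 0.335329, Gamma_ttt = 0.000000
step 0: V^s = 0.5000, V^t = -0.1250
step 1: k1 = (0.080821, 0.083832), k2 = (0.074046, 0.085526), k3 = (0.073909, 0.085384), k4 = (0.067020, 0.086930); V <- V + (h/6)(k1 + 2k2 + 2k3 + k4): V^s = 0.5185, V^t = -0.1036
step 2: k1 = (0.067012, 0.086932), k2 = (0.059986, 0.088337), k3 = (0.059873, 0.088190), k4 = (0.052757, 0.089442); V <- V + (h/6)(k1 + 2k2 + 2k3 + k4): V^s = 0.5335, V^t = -0.0816
step 3: k1 = (0.052749, 0.089444), k2 = (0.045520, 0.090549), k3 = (0.045431, 0.090398), k4 = (0.038137, 0.091348); V <- V + (h/6)(k1 + 2k2 + 2k3 + k4): V^s = 0.5448, V^t = -0.0590
step 4: k1 = (0.038129, 0.091349), k2 = (0.030746, 0.092149), k3 = (0.030681, 0.091994), k4 = (0.023259, 0.092636); V <- V + (h/6)(k1 + 2k2 + 2k3 + k4): V^s = 0.5525, V^t = -0.0360


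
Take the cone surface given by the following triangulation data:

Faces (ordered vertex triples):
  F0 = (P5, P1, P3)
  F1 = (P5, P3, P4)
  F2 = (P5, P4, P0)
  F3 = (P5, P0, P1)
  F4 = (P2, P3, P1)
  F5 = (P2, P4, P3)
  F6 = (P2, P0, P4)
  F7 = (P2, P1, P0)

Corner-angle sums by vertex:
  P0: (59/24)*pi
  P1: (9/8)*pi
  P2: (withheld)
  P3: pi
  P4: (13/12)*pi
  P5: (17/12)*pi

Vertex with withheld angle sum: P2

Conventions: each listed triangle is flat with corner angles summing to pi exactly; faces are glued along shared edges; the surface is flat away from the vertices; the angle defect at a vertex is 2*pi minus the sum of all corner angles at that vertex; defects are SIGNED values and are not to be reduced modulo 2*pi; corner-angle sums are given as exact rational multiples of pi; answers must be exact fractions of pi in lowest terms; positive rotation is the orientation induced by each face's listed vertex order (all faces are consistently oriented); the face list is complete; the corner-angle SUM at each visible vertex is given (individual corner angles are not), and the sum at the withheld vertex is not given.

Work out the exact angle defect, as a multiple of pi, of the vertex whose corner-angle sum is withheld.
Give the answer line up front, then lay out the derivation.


Answer: defect(P2) = (13/12)*pi

V = 6, E = 12, F = 8; chi = V - E + F = 2
Gauss-Bonnet: total defect = 2*pi*chi = 4*pi; visible defects sum to (35/12)*pi


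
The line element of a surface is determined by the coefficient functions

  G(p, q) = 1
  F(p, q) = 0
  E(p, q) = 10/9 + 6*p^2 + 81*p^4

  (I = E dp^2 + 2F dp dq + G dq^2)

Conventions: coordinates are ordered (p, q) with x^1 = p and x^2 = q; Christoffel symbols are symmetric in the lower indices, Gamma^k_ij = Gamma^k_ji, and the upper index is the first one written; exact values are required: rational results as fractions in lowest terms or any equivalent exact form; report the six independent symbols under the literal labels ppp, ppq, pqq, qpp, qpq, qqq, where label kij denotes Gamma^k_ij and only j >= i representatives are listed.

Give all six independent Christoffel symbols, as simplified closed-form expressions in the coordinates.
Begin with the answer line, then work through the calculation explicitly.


Answer: Gamma_ppp = (1458*p^3 + 54*p)/(729*p^4 + 54*p^2 + 10), Gamma_ppq = 0, Gamma_pqq = 0, Gamma_qpp = 0, Gamma_qpq = 0, Gamma_qqq = 0

E = 10/9 + 6*p^2 + 81*p^4; F = 0; G = 1
Gamma^k_ij = (1/2) g^{kl} (d_i g_jl + d_j g_il - d_l g_ij), with g^inv = (1/(EG-F^2)) [[G, -F], [-F, E]]
first partials: E_p = 12*p + 324*p^3, E_q = 0, F_p = 0, F_q = 0, G_p = 0, G_q = 0
D = EG - F^2 = 10/9 + 6*p^2 + 81*p^4
expanded: Gamma^p_pp = (G E_p - 2F F_p + F E_q)/(2D), Gamma^p_pq = (G E_q - F G_p)/(2D), Gamma^p_qq = (2G F_q - G G_p - F G_q)/(2D), Gamma^q_pp = (2E F_p - E E_q - F E_p)/(2D), Gamma^q_pq = (E G_p - F E_q)/(2D), Gamma^q_qq = (E G_q - 2F F_q + F G_p)/(2D); substitute and cancel common factors


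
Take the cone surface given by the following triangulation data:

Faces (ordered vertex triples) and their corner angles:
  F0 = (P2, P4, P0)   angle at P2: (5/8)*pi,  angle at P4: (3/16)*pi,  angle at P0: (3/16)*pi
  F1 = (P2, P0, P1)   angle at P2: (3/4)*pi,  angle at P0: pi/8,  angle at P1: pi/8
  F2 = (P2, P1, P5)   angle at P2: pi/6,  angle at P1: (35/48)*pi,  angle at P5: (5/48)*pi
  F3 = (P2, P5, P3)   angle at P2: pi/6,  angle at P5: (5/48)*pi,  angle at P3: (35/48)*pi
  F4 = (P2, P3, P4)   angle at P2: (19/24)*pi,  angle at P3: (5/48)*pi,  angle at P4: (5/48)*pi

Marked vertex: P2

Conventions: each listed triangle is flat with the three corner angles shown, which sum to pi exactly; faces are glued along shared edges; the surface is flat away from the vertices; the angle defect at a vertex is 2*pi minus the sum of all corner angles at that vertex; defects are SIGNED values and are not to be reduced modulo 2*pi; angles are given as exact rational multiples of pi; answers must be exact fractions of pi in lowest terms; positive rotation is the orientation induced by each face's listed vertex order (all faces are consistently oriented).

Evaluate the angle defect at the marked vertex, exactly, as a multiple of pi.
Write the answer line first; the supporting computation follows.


Answer: defect(P2) = -pi/2

Sum of corner angles at P2: (5/2)*pi
defect = 2*pi - (5/2)*pi


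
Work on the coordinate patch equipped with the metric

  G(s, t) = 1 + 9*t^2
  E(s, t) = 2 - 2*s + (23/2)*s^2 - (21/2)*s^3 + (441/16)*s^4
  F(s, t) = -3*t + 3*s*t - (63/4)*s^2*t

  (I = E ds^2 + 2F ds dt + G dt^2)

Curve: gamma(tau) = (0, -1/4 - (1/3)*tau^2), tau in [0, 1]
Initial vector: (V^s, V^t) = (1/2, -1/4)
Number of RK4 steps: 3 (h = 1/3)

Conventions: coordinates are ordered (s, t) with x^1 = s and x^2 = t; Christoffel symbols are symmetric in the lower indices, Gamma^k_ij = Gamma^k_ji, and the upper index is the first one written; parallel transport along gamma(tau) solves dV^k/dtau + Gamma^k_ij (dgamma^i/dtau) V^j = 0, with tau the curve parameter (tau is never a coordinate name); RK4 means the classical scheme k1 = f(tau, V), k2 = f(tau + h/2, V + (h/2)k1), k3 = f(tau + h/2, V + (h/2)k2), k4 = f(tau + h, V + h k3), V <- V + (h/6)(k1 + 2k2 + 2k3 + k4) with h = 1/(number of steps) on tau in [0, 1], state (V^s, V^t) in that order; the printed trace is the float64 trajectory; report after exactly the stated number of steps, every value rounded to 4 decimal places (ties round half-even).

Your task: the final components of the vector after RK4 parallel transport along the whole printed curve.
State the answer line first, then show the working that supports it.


Answer: V^s = 0.5619, V^t = -0.1779

gamma'(tau) = (0, -(2/3)*tau); f(tau, V)^k = -Gamma^k_ij(gamma(tau)) gamma'^i(tau) V^j; h = 1/3; intermediate values shown to 6 dp
curve data and Christoffel symbols at the stage parameters:
  tau = 0.000000: gamma = (0.000000, -0.250000), gamma' = (0.000000, 0.000000); Gamma_sss = -0.390244, Gamma_sst = 0.000000, Gamma_stt = -1.170732, Gamma_tss = -0.292683, Gamma_tst = 0.000000, Gamma_ttt = -0.878049
  tau = 0.166667: gamma = (0.000000, -0.259259), gamma' = (0.000000, -0.111111); Gamma_sss = -0.383886, Gamma_sst = 0.000000, Gamma_stt = -1.151659, Gamma_tss = -0.298578, Gamma_tst = 0.000000, Gamma_ttt = -0.895735
  tau = 0.333333: gamma = (0.000000, -0.287037), gamma' = (0.000000, -0.222222); Gamma_sss = -0.364762, Gamma_sst = 0.000000, Gamma_stt = -1.094287, Gamma_tss = -0.314101, Gamma_tst = 0.000000, Gamma_ttt = -0.942302
  tau = 0.500000: gamma = (0.000000, -0.333333), gamma' = (0.000000, -0.333333); Gamma_sss = -0.333333, Gamma_sst = 0.000000, Gamma_stt = -1.000000, Gamma_tss = -0.333333, Gamma_tst = 0.000000, Gamma_ttt = -1.000000
  tau = 0.666667: gamma = (0.000000, -0.398148), gamma' = (0.000000, -0.444444); Gamma_sss = -0.291826, Gamma_sst = 0.000000, Gamma_stt = -0.875478, Gamma_tss = -0.348570, Gamma_tst = 0.000000, Gamma_ttt = -1.045710
  tau = 0.833333: gamma = (0.000000, -0.481481), gamma' = (0.000000, -0.555556); Gamma_sss = -0.244713, Gamma_sst = 0.000000, Gamma_stt = -0.734139, Gamma_tss = -0.353474, Gamma_tst = 0.000000, Gamma_ttt = -1.060423
  tau = 1.000000: gamma = (0.000000, -0.583333), gamma' = (0.000000, -0.666667); Gamma_sss = -0.197531, Gamma_sst = 0.000000, Gamma_stt = -0.592593, Gamma_tss = -0.345679, Gamma_tst = 0.000000, Gamma_ttt = -1.037037
step 0: V^s = 0.5000, V^t = -0.2500
step 1: k1 = (0.000000, 0.000000), k2 = (0.031991, 0.024882), k3 = (0.031460, 0.024469), k4 = (0.058810, 0.050642); V <- V + (h/6)(k1 + 2k2 + 2k3 + k4): V^s = 0.5103, V^t = -0.2417
step 2: k1 = (0.058776, 0.050613), k2 = (0.077756, 0.077756), k3 = (0.076248, 0.076248), k4 = (0.084158, 0.100522); V <- V + (h/6)(k1 + 2k2 + 2k3 + k4): V^s = 0.5354, V^t = -0.2162
step 3: k1 = (0.084122, 0.100479), k2 = (0.081346, 0.117500), k3 = (0.080189, 0.115829), k4 = (0.070157, 0.122775); V <- V + (h/6)(k1 + 2k2 + 2k3 + k4): V^s = 0.5619, V^t = -0.1779


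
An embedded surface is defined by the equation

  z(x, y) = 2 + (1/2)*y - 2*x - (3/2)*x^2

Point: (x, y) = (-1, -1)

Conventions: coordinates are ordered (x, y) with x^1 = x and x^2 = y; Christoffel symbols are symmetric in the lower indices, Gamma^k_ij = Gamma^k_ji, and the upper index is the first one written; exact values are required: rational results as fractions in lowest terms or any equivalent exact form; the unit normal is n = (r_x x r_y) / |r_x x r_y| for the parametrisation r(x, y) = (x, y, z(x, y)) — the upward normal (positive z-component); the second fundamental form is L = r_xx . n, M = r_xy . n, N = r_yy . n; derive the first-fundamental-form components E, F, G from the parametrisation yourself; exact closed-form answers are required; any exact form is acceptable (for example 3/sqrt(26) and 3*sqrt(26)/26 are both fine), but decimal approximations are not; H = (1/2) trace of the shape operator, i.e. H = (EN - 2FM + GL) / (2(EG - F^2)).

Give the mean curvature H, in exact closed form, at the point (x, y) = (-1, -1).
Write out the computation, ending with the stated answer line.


z_x = 1, z_y = 1/2, z_xx = -3, z_xy = 0, z_yy = 0
E = 2, F = 1/2, G = 5/4; answer radicand W^2 = 9/4
unnormalised second-form numerators: l = -3, m = 0, n = 0; L = l/sqrt(9/4), and similarly M = m/sqrt(W^2), N = n/sqrt(W^2)
H = (E*n - 2*F*m + G*l) / (2*(EG - F^2)*sqrt(W^2)); E*n - 2*F*m + G*l = -15/4, EG - F^2 = 9/4, so H = (-5/6)/sqrt(9/4)

Answer: H = -5/9


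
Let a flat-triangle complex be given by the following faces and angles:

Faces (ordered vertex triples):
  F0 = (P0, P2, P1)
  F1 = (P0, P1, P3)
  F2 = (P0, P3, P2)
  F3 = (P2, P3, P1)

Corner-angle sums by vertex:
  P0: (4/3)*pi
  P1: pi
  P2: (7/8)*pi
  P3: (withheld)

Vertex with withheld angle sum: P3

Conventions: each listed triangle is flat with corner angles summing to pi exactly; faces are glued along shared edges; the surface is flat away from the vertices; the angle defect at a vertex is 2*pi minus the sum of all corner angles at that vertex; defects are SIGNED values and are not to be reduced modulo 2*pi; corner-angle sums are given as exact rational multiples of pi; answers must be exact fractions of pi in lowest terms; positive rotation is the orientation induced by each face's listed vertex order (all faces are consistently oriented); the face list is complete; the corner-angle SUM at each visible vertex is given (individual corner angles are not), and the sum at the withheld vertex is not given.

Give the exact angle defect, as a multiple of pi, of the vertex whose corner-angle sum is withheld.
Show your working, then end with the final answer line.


V = 4, E = 6, F = 4; chi = V - E + F = 2
Gauss-Bonnet: total defect = 2*pi*chi = 4*pi; visible defects sum to (67/24)*pi

Answer: defect(P3) = (29/24)*pi


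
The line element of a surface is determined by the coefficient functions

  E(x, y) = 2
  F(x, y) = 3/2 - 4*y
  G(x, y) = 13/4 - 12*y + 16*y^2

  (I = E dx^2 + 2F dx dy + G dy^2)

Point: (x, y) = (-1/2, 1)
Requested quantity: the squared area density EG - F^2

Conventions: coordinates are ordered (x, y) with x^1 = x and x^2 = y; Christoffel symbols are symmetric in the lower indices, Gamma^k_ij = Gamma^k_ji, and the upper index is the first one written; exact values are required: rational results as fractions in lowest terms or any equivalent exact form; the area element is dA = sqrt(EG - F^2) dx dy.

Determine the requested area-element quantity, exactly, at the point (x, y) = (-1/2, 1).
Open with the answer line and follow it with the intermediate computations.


Answer: EG - F^2 = 33/4

E = 2, F = -5/2, G = 29/4; EG - F^2 = 33/4


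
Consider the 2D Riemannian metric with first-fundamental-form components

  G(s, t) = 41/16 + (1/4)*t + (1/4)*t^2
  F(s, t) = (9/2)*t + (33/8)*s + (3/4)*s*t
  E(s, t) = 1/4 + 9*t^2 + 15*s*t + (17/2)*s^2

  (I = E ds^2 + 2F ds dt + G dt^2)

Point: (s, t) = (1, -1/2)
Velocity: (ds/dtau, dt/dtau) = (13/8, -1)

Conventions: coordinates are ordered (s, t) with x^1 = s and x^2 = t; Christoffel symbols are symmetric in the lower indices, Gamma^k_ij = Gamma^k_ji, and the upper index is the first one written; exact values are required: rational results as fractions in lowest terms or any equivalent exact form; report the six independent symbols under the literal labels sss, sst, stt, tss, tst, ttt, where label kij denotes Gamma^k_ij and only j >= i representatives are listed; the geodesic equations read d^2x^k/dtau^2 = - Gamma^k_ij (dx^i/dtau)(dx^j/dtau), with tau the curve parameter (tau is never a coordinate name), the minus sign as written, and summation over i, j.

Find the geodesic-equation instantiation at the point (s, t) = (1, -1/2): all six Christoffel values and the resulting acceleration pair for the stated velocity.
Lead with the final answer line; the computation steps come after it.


Answer: Gamma_sss = 43/26, Gamma_sst = 15/13, Gamma_stt = 105/52, Gamma_tss = -9/13, Gamma_tst = -9/13, Gamma_ttt = -63/52; accelerations (d^2s/dtau^2, d^2t/dtau^2) = (-4387/1664, 657/832)

E = 7/2, F = 3/2, G = 5/2 at the point
E_s = 19/2, E_t = 6, F_s = 15/4, F_t = 21/4, G_s = 0, G_t = 0
EG - F^2 = 13/2;  g^inv = (2/13) * [[5/2, -3/2], [-3/2, 7/2]]
first-kind symbols [ij,l] = (1/2)(d_i g_jl + d_j g_il - d_l g_ij): [ss,s] = E_s/2 = 19/4, [ss,t] = F_s - E_t/2 = 3/4, [st,s] = E_t/2 = 3, [st,t] = G_s/2 = 0, [tt,s] = F_t - G_s/2 = 21/4, [tt,t] = G_t/2 = 0
Gamma^s_ij = (G*[ij,s] - F*[ij,t])/(EG - F^2), Gamma^t_ij = (E*[ij,t] - F*[ij,s])/(EG - F^2)
Gamma_sss = 43/26, Gamma_sst = 15/13, Gamma_stt = 105/52, Gamma_tss = -9/13, Gamma_tst = -9/13, Gamma_ttt = -63/52
d^2s/dtau^2 = -(Gamma_sss*(13/8)^2 + 2*Gamma_sst*(13/8)*(-1) + Gamma_stt*(-1)^2) = -4387/1664
d^2t/dtau^2 = -(Gamma_tss*(13/8)^2 + 2*Gamma_tst*(13/8)*(-1) + Gamma_ttt*(-1)^2) = 657/832


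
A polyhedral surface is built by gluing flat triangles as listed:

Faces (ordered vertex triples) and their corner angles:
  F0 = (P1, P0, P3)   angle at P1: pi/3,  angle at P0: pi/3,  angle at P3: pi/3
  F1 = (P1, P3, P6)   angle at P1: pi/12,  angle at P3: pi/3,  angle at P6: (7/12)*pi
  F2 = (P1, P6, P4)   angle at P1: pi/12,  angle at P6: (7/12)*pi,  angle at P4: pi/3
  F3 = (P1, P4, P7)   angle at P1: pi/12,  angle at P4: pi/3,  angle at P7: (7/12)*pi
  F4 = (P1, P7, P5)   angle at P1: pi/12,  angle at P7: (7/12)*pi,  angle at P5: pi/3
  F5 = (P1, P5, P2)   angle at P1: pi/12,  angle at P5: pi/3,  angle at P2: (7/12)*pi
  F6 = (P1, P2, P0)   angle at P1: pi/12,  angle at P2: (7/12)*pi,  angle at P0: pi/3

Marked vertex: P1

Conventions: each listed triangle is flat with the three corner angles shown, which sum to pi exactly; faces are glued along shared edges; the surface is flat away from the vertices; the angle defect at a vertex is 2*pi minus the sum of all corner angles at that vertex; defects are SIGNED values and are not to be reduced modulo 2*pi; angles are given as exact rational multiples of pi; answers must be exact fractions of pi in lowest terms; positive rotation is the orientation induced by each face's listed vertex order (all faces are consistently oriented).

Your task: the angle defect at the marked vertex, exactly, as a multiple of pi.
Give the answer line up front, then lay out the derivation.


Answer: defect(P1) = (7/6)*pi

Sum of corner angles at P1: (5/6)*pi
defect = 2*pi - (5/6)*pi


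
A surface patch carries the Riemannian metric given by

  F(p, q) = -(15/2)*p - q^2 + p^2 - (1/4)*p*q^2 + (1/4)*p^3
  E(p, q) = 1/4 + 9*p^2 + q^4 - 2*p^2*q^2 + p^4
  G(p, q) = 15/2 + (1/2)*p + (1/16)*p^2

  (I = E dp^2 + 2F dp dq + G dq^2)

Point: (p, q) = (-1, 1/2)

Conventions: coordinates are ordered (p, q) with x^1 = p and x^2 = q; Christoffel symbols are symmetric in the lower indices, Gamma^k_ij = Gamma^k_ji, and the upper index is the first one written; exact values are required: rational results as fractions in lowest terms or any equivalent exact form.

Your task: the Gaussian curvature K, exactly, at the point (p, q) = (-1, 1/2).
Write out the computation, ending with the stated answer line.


E = 157/16, F = 129/16, G = 113/16, EG - F^2 = 275/64 at the point
E_p = -21, E_q = -3/2, F_p = -141/16, F_q = -3/4, G_p = 3/8, G_q = 0
E_qq = -1, F_pq = -1/4, G_pp = 1/8
Brioschi: K = (det M1 - det M2) / (EG - F^2)^2 with the standard first/second-derivative matrices M1, M2.
M1 = [[-E_qq/2 + F_pq - G_pp/2, E_p/2, F_p - E_q/2], [F_q - G_p/2, E, F], [G_q/2, F, G]] = [[3/16, -21/2, -129/16], [-15/16, 157/16, 129/16], [0, 129/16, 113/16]]; det M1 = -31845/4096
M2 = [[0, E_q/2, G_p/2], [E_q/2, E, F], [G_p/2, F, G]] = [[0, -3/4, 3/16], [-3/4, 157/16, 129/16], [3/16, 129/16, 113/16]]; det M2 = -26973/4096
det M1 - det M2 = -609/512; K = -609/512 / (275/64)^2 = -4872/75625

Answer: K = -4872/75625


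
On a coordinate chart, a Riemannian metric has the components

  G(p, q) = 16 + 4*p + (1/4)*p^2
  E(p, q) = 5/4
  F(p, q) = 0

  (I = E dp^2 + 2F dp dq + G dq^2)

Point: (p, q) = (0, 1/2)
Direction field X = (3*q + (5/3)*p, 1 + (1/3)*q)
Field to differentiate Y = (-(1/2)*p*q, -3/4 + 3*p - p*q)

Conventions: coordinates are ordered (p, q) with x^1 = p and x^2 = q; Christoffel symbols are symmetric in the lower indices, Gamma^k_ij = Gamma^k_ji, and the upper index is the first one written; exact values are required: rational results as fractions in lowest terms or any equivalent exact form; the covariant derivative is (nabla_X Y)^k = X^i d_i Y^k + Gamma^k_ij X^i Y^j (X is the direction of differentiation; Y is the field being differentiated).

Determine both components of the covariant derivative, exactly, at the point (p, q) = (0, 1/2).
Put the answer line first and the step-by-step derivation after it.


Answer: (nabla_X Y)^p = 41/40, (nabla_X Y)^q = 231/64

E = 5/4, F = 0, G = 16 at the point
E_p = 0, E_q = 0, F_p = 0, F_q = 0, G_p = 4, G_q = 0
EG - F^2 = 20;  g^inv = (1/20) * [[16, 0], [0, 5/4]]
first-kind symbols [ij,l] = (1/2)(d_i g_jl + d_j g_il - d_l g_ij): [pp,p] = E_p/2 = 0, [pp,q] = F_p - E_q/2 = 0, [pq,p] = E_q/2 = 0, [pq,q] = G_p/2 = 2, [qq,p] = F_q - G_p/2 = -2, [qq,q] = G_q/2 = 0
Gamma^p_ij = (G*[ij,p] - F*[ij,q])/(EG - F^2), Gamma^q_ij = (E*[ij,q] - F*[ij,p])/(EG - F^2)
Gamma_ppp = 0, Gamma_ppq = 0, Gamma_pqq = -8/5, Gamma_qpp = 0, Gamma_qpq = 1/8, Gamma_qqq = 0
X = (3/2, 7/6), Y = (0, -3/4) at the point


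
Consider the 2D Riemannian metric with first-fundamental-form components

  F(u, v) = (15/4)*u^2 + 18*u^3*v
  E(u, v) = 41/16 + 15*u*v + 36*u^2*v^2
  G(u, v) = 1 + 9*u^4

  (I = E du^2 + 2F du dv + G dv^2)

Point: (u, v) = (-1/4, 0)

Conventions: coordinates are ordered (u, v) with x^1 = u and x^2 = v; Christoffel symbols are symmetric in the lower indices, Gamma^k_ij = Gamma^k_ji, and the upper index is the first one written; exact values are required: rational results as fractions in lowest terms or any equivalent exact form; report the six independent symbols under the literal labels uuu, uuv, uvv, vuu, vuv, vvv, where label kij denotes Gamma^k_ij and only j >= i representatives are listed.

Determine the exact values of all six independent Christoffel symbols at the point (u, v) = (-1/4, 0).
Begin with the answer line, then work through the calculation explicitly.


Answer: Gamma_uuu = 0, Gamma_uuv = -96/133, Gamma_uvv = 0, Gamma_vuu = 0, Gamma_vuv = -72/665, Gamma_vvv = 0

E = 41/16, F = 15/64, G = 265/256 at the point
E_u = 0, E_v = -15/4, F_u = -15/8, F_v = -9/32, G_u = -9/16, G_v = 0
EG - F^2 = 665/256;  g^inv = (256/665) * [[265/256, -15/64], [-15/64, 41/16]]
first-kind symbols [ij,l] = (1/2)(d_i g_jl + d_j g_il - d_l g_ij): [uu,u] = E_u/2 = 0, [uu,v] = F_u - E_v/2 = 0, [uv,u] = E_v/2 = -15/8, [uv,v] = G_u/2 = -9/32, [vv,u] = F_v - G_u/2 = 0, [vv,v] = G_v/2 = 0
Gamma^u_ij = (G*[ij,u] - F*[ij,v])/(EG - F^2), Gamma^v_ij = (E*[ij,v] - F*[ij,u])/(EG - F^2)


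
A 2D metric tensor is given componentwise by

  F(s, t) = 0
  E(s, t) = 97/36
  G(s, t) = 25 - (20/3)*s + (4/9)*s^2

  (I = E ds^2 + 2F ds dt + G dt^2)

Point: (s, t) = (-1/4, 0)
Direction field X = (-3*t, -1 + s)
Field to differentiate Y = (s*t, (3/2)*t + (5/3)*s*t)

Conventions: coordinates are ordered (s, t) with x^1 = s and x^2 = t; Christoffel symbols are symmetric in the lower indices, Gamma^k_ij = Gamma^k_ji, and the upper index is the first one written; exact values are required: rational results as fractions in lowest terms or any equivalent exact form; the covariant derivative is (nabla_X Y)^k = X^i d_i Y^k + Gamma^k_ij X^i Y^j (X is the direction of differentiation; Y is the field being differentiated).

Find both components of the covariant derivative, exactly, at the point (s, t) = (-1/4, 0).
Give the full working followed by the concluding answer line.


E = 97/36, F = 0, G = 961/36 at the point
E_s = 0, E_t = 0, F_s = 0, F_t = 0, G_s = -62/9, G_t = 0
EG - F^2 = 93217/1296;  g^inv = (1296/93217) * [[961/36, 0], [0, 97/36]]
first-kind symbols [ij,l] = (1/2)(d_i g_jl + d_j g_il - d_l g_ij): [ss,s] = E_s/2 = 0, [ss,t] = F_s - E_t/2 = 0, [st,s] = E_t/2 = 0, [st,t] = G_s/2 = -31/9, [tt,s] = F_t - G_s/2 = 31/9, [tt,t] = G_t/2 = 0
Gamma^s_ij = (G*[ij,s] - F*[ij,t])/(EG - F^2), Gamma^t_ij = (E*[ij,t] - F*[ij,s])/(EG - F^2)
Gamma_sss = 0, Gamma_sst = 0, Gamma_stt = 124/97, Gamma_tss = 0, Gamma_tst = -4/31, Gamma_ttt = 0
X = (0, -5/4), Y = (0, 0) at the point

Answer: (nabla_X Y)^s = 5/16, (nabla_X Y)^t = -65/48


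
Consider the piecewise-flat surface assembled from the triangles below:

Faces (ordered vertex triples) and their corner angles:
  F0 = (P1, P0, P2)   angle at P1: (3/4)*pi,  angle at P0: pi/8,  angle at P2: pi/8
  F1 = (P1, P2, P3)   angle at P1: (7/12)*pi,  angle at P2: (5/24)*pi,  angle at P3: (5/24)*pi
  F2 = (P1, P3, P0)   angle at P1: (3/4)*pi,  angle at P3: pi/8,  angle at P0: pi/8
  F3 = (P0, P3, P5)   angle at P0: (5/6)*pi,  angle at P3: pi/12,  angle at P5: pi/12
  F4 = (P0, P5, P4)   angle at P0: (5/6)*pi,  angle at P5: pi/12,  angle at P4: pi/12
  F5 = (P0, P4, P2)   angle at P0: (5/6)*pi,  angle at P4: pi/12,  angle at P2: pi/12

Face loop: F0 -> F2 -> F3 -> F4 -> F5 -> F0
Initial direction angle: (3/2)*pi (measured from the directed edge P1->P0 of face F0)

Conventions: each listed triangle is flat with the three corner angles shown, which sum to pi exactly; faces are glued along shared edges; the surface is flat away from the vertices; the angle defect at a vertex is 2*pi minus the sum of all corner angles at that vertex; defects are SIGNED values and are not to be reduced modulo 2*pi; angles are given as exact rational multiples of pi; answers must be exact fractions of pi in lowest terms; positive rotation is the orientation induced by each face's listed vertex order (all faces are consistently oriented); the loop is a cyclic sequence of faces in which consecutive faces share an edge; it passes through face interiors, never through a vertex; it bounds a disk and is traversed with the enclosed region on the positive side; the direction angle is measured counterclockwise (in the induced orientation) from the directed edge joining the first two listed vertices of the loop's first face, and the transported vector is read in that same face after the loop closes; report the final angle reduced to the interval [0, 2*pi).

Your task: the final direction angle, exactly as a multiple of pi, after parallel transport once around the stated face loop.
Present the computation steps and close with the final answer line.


enclosed vertex P0: corner angles sum to (11/4)*pi, defect = 2*pi - (11/4)*pi = (-3/4)*pi
adding the enclosed defects to the starting angle (mod 2*pi, induced orientation) gives the holonomy
final angle = (3/2)*pi - (3/4)*pi = (3/4)*pi (mod 2*pi)

Answer: final direction angle = (3/4)*pi


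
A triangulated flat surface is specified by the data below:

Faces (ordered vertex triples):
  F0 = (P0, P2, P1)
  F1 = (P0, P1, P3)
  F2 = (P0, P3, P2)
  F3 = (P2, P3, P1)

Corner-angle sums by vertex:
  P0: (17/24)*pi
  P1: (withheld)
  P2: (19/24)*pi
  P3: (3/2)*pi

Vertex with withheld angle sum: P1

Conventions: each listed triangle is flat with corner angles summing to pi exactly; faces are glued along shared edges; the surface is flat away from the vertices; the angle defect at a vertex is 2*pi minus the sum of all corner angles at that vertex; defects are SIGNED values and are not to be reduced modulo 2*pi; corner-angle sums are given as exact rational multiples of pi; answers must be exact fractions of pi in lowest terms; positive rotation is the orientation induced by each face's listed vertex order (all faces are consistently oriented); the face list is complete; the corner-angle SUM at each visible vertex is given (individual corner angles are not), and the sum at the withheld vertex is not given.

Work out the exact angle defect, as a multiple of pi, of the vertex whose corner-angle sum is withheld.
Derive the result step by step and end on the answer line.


V = 4, E = 6, F = 4; chi = V - E + F = 2
Gauss-Bonnet: total defect = 2*pi*chi = 4*pi; visible defects sum to 3*pi

Answer: defect(P1) = pi


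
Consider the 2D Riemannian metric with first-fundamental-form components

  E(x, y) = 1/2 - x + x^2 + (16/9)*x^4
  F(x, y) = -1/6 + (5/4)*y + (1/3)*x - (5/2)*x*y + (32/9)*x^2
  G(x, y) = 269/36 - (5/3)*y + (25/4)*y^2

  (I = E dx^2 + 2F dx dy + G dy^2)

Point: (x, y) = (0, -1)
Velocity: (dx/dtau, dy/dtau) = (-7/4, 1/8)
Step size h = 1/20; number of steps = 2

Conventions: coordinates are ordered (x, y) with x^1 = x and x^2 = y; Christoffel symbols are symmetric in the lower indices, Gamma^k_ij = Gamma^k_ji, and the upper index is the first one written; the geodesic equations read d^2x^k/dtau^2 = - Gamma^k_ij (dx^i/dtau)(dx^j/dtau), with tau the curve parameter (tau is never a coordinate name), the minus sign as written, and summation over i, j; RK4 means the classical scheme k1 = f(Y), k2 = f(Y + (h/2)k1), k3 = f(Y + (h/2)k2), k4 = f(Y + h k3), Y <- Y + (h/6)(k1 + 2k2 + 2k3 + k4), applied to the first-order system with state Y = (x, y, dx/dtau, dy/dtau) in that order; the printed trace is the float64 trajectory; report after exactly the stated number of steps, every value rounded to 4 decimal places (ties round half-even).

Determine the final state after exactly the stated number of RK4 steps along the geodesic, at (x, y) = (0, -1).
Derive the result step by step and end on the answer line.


f(Y) = (dx/dtau, dy/dtau, -Gamma^x_ij Y'^i Y'^j, -Gamma^y_ij Y'^i Y'^j) with the Gammas evaluated at the stage position; h = 0.050000; intermediate values shown to 6 dp
step 0: x = 0.0000, y = -1.0000, dx/dtau = -1.7500, dy/dtau = 0.1250
step 1:
  k1: at (x, y) = (0.000000, -1.000000), (dx/dtau, dy/dtau) = (-1.750000, 0.125000); Gamma_xxx = -0.647131, Gamma_xxy = 0.000000, Gamma_xyy = 1.617827, Gamma_yxx = 0.124542, Gamma_yxy = 0.000000, Gamma_yyy = -0.311355; k1 = (-1.750000, 0.125000, 1.956559, -0.376545)
  k2: at (x, y) = (-0.043750, -0.996875), (dx/dtau, dy/dtau) = (-1.701086, 0.115586); Gamma_xxx = -0.746205, Gamma_xxy = 0.000000, Gamma_xyy = 1.666445, Gamma_yxx = 0.089480, Gamma_yxy = 0.000000, Gamma_yyy = -0.294229; k2 = (-1.701086, 0.115586, 2.137026, -0.254995)
  k3: at (x, y) = (-0.042527, -0.997110), (dx/dtau, dy/dtau) = (-1.696574, 0.118625); Gamma_xxx = -0.743384, Gamma_xxy = 0.000000, Gamma_xyy = 1.665078, Gamma_yxx = 0.090480, Gamma_yxy = 0.000000, Gamma_yyy = -0.294697; k3 = (-1.696574, 0.118625, 2.116299, -0.256287)
  k4: at (x, y) = (-0.084829, -0.994069), (dx/dtau, dy/dtau) = (-1.644185, 0.112186); Gamma_xxx = -0.838259, Gamma_xxy = 0.000000, Gamma_xyy = 1.702079, Gamma_yxx = 0.055863, Gamma_yxy = 0.000000, Gamma_yyy = -0.279920; k4 = (-1.644185, 0.112186, 2.244680, -0.147494)
  Y <- Y + (h/6)(k1 + 2k2 + 2k3 + k4): x = -0.0849, y = -0.9941, dx/dtau = -1.6441, dy/dtau = 0.1121
step 2:
  k1: at (x, y) = (-0.084913, -0.994120), (dx/dtau, dy/dtau) = (-1.644101, 0.112112); Gamma_xxx = -0.838426, Gamma_xxy = 0.000000, Gamma_xyy = 1.702087, Gamma_yxx = 0.055798, Gamma_yxy = 0.000000, Gamma_yyy = -0.279898; k1 = (-1.644101, 0.112112, 2.244929, -0.147307)
  k2: at (x, y) = (-0.126015, -0.991317), (dx/dtau, dy/dtau) = (-1.587978, 0.108429); Gamma_xxx = -0.927346, Gamma_xxy = 0.000000, Gamma_xyy = 1.726197, Gamma_yxx = 0.021985, Gamma_yxy = 0.000000, Gamma_yyy = -0.267793; k2 = (-1.587978, 0.108429, 2.318169, -0.052292)
  k3: at (x, y) = (-0.124612, -0.991409), (dx/dtau, dy/dtau) = (-1.586147, 0.110804); Gamma_xxx = -0.924388, Gamma_xxy = 0.000000, Gamma_xyy = 1.725581, Gamma_yxx = 0.023137, Gamma_yxy = 0.000000, Gamma_yyy = -0.268165; k3 = (-1.586147, 0.110804, 2.304445, -0.054916)
  k4: at (x, y) = (-0.164220, -0.988580), (dx/dtau, dy/dtau) = (-1.528879, 0.109366); Gamma_xxx = -1.005301, Gamma_xxy = 0.000000, Gamma_xyy = 1.737427, Gamma_yxx = -0.009159, Gamma_yxy = 0.000000, Gamma_yyy = -0.258850; k4 = (-1.528879, 0.109366, 2.329079, 0.024505)
  Y <- Y + (h/6)(k1 + 2k2 + 2k3 + k4): x = -0.1643, y = -0.9886, dx/dtau = -1.5289, dy/dtau = 0.1093

Answer: x = -0.1643, y = -0.9886, dx/dtau = -1.5289, dy/dtau = 0.1093


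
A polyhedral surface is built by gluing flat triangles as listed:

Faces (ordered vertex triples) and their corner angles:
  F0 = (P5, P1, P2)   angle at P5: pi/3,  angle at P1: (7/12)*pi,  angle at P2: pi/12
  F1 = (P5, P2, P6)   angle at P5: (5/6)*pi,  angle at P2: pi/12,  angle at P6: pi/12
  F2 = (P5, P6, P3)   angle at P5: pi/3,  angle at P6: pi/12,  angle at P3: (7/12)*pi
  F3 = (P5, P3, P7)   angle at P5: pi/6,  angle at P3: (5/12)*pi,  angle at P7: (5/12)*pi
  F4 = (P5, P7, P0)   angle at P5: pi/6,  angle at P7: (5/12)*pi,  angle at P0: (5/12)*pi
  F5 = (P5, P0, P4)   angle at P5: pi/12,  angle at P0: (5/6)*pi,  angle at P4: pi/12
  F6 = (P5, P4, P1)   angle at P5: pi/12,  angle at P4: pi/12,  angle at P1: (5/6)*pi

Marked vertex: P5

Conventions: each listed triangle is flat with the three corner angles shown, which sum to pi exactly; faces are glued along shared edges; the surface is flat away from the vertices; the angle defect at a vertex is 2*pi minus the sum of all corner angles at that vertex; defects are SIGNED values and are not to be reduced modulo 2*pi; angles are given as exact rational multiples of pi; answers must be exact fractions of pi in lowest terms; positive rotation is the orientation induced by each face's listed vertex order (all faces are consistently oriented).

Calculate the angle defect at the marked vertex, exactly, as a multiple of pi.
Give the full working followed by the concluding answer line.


Sum of corner angles at P5: 2*pi
defect = 2*pi - 2*pi

Answer: defect(P5) = 0


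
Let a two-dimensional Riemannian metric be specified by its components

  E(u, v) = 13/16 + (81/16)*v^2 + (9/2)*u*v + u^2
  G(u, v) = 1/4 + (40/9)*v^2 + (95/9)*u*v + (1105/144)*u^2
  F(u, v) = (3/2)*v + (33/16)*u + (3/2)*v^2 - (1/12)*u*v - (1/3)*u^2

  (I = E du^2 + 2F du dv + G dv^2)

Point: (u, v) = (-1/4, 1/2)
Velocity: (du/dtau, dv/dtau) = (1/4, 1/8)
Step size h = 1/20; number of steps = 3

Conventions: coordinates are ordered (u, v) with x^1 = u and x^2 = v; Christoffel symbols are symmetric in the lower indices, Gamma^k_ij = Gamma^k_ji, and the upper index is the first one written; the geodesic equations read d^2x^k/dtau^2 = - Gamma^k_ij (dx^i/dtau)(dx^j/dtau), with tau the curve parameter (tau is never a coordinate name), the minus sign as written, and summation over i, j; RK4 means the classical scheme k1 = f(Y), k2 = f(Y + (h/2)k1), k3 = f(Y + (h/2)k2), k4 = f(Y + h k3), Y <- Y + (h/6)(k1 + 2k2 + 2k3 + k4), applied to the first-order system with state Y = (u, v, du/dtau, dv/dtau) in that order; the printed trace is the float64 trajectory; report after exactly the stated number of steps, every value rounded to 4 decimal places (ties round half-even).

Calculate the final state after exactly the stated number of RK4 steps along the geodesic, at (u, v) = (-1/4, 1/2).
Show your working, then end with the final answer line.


f(Y) = (du/dtau, dv/dtau, -Gamma^u_ij Y'^i Y'^j, -Gamma^v_ij Y'^i Y'^j) with the Gammas evaluated at the stage position; h = 0.050000; intermediate values shown to 6 dp
step 0: u = -0.2500, v = 0.5000, du/dtau = 0.2500, dv/dtau = 0.1250
step 1:
  k1: at (u, v) = (-0.250000, 0.500000), (du/dtau, dv/dtau) = (0.250000, 0.125000); Gamma_uuu = 0.700808, Gamma_uuv = 1.282038, Gamma_uvv = 1.419286, Gamma_vuu = -0.385608, Gamma_vuv = -0.090934, Gamma_vvv = 0.101071; k1 = (0.250000, 0.125000, -0.146104, 0.028205)
  k2: at (u, v) = (-0.243750, 0.503125), (du/dtau, dv/dtau) = (0.246347, 0.125705); Gamma_uuu = 0.766194, Gamma_uuv = 1.236570, Gamma_uvv = 1.299190, Gamma_vuu = -0.544651, Gamma_vuv = 0.029276, Gamma_vvv = 0.263699; k2 = (0.246347, 0.125705, -0.143614, 0.027073)
  k3: at (u, v) = (-0.243841, 0.503143), (du/dtau, dv/dtau) = (0.246410, 0.125677); Gamma_uuu = 0.765825, Gamma_uuv = 1.237130, Gamma_uvv = 1.300371, Gamma_vuu = -0.543799, Gamma_vuv = 0.027836, Gamma_vvv = 0.261984; k3 = (0.246410, 0.125677, -0.143661, 0.027156)
  k4: at (u, v) = (-0.237680, 0.506284), (du/dtau, dv/dtau) = (0.242817, 0.126358); Gamma_uuu = 0.831962, Gamma_uuv = 1.190123, Gamma_uvv = 1.178637, Gamma_vuu = -0.698698, Gamma_vuv = 0.146039, Gamma_vvv = 0.426469; k4 = (0.242817, 0.126358, -0.140901, 0.025425)
  Y <- Y + (h/6)(k1 + 2k2 + 2k3 + k4): u = -0.2377, v = 0.5063, du/dtau = 0.2428, dv/dtau = 0.1264
step 2:
  k1: at (u, v) = (-0.237681, 0.506284), (du/dtau, dv/dtau) = (0.242820, 0.126351); Gamma_uuu = 0.831961, Gamma_uuv = 1.190129, Gamma_uvv = 1.178648, Gamma_vuu = -0.698696, Gamma_vuv = 0.146024, Gamma_vvv = 0.426452; k1 = (0.242820, 0.126351, -0.140898, 0.025428)
  k2: at (u, v) = (-0.231610, 0.509443), (du/dtau, dv/dtau) = (0.239298, 0.126986); Gamma_uuu = 0.898055, Gamma_uuv = 1.142186, Gamma_uvv = 1.056134, Gamma_vuu = -0.848128, Gamma_vuv = 0.261187, Gamma_vvv = 0.590906; k2 = (0.239298, 0.126986, -0.137873, 0.023164)
  k3: at (u, v) = (-0.231698, 0.509459), (du/dtau, dv/dtau) = (0.239374, 0.126930); Gamma_uuu = 0.897690, Gamma_uuv = 1.142754, Gamma_uvv = 1.057322, Gamma_vuu = -0.847356, Gamma_vuv = 0.259827, Gamma_vvv = 0.589219; k3 = (0.239374, 0.126930, -0.137914, 0.023271)
  k4: at (u, v) = (-0.225712, 0.512631), (du/dtau, dv/dtau) = (0.235925, 0.127514); Gamma_uuu = 0.962992, Gamma_uuv = 1.094426, Gamma_uvv = 0.934838, Gamma_vuu = -0.990226, Gamma_vuv = 0.371182, Gamma_vvv = 0.751974; k4 = (0.235925, 0.127514, -0.134650, 0.020556)
  Y <- Y + (h/6)(k1 + 2k2 + 2k3 + k4): u = -0.2257, v = 0.5126, du/dtau = 0.2359, dv/dtau = 0.1275
step 3:
  k1: at (u, v) = (-0.225713, 0.512632), (du/dtau, dv/dtau) = (0.235928, 0.127508); Gamma_uuu = 0.962994, Gamma_uuv = 1.094433, Gamma_uvv = 0.934848, Gamma_vuu = -0.990232, Gamma_vuv = 0.371166, Gamma_vvv = 0.751959; k1 = (0.235928, 0.127508, -0.134648, 0.020561)
  k2: at (u, v) = (-0.219815, 0.515820), (du/dtau, dv/dtau) = (0.232561, 0.128022); Gamma_uuu = 1.026814, Gamma_uuv = 1.046280, Gamma_uvv = 0.813261, Gamma_vuu = -1.125554, Gamma_vuv = 0.477862, Gamma_vvv = 0.911334; k2 = (0.232561, 0.128022, -0.131166, 0.017484)
  k3: at (u, v) = (-0.219899, 0.515832), (du/dtau, dv/dtau) = (0.232649, 0.127945); Gamma_uuu = 1.026464, Gamma_uuv = 1.046833, Gamma_uvv = 0.814426, Gamma_vuu = -1.124875, Gamma_vuv = 0.476620, Gamma_vvv = 0.909737; k3 = (0.232649, 0.127945, -0.131210, 0.017618)
  k4: at (u, v) = (-0.214081, 0.519029), (du/dtau, dv/dtau) = (0.229367, 0.128389); Gamma_uuu = 1.088185, Gamma_uuv = 0.999312, Gamma_uvv = 0.694475, Gamma_vuu = -1.251906, Gamma_vuv = 0.578146, Gamma_vvv = 1.064411; k4 = (0.229367, 0.128389, -0.127552, 0.014266)
  Y <- Y + (h/6)(k1 + 2k2 + 2k3 + k4): u = -0.2141, v = 0.5190, du/dtau = 0.2294, dv/dtau = 0.1284

Answer: u = -0.2141, v = 0.5190, du/dtau = 0.2294, dv/dtau = 0.1284
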